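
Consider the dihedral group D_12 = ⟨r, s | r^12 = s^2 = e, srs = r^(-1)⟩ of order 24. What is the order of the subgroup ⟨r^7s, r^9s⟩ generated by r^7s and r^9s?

|⟨r^7s⟩| = 2 and |⟨r^9s⟩| = 2, so |H| is a multiple of lcm(2, 2) = 2 and divides |G| = 24.
Closing under the operation: H = {e, r^2, r^4, r^6, r^8, r^10, rs, r^3s, r^5s, r^7s, r^9s, r^11s}, so |H| = 12.

12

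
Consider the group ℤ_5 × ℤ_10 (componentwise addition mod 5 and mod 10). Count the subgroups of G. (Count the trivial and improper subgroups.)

16

|G| = 50, so by Lagrange every subgroup order divides 50. Divisors: 1, 2, 5, 10, 25, 50.
Subgroups by order — order 1: 1; order 2: 1; order 5: 6; order 10: 6; order 25: 1; order 50: 1.
Total: 1 + 1 + 6 + 6 + 1 + 1 = 16.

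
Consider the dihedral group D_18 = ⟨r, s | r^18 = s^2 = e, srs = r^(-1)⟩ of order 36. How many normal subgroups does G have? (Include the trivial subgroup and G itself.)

9

G has 45 subgroups. Checking conjugation-invariance by order — order 1: 1/1 normal; order 2: 1/19 normal; order 3: 1/1 normal; order 4: 0/9 normal; order 6: 1/7 normal; order 9: 1/1 normal; order 12: 0/3 normal; order 18: 3/3 normal; order 36: 1/1 normal.
Total normal subgroups: 9.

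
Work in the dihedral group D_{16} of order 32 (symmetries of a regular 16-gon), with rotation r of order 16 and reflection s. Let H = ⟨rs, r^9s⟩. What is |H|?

4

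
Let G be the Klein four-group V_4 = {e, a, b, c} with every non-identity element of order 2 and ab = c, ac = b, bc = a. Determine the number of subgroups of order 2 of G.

3

|G| = 4 and 2 | 4, so subgroups of order 2 are possible by Lagrange.
The subgroups of order 2 are: {e, a}; {e, b}; {e, c}.
So G has 3 subgroups of order 2.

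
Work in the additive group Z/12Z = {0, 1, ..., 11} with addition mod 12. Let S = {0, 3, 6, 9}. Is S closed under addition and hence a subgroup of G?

|S| = 4 divides |G| = 12, consistent with Lagrange.
S contains the identity, every element's inverse is in S, and S is closed under +: it is a subgroup.
In fact S = ⟨9⟩.

Yes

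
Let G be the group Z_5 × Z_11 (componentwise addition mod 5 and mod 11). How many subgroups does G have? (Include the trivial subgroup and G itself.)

|G| = 55, so by Lagrange every subgroup order divides 55. Divisors: 1, 5, 11, 55.
Subgroups by order — order 1: 1; order 5: 1; order 11: 1; order 55: 1.
Total: 1 + 1 + 1 + 1 = 4.

4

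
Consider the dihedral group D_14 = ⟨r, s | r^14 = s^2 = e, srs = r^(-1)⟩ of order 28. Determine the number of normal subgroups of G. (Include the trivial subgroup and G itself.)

7

G has 28 subgroups. Checking conjugation-invariance by order — order 1: 1/1 normal; order 2: 1/15 normal; order 4: 0/7 normal; order 7: 1/1 normal; order 14: 3/3 normal; order 28: 1/1 normal.
Total normal subgroups: 7.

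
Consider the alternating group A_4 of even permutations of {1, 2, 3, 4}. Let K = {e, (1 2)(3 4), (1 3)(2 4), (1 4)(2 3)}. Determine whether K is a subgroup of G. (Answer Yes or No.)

|K| = 4 divides |G| = 12, consistent with Lagrange.
K contains the identity, every element's inverse is in K, and K is closed under ∘: it is a subgroup.

Yes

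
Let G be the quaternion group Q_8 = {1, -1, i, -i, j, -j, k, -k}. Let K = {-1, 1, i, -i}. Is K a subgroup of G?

Yes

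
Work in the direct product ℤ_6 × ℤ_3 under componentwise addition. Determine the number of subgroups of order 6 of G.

|G| = 18 and 6 | 18, so subgroups of order 6 are possible by Lagrange.
The subgroups of order 6 are: {(0,0), (0,1), (0,2), (3,0), (3,1), (3,2)}; {(0,0), (1,0), (2,0), (3,0), (4,0), (5,0)}; {(0,0), (1,1), (2,2), (3,0), (4,1), (5,2)}; {(0,0), (1,2), (2,1), (3,0), (4,2), (5,1)}.
So G has 4 subgroups of order 6.

4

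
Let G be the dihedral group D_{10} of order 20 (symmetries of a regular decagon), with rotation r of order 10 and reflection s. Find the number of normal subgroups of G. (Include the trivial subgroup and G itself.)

7

G has 22 subgroups. Checking conjugation-invariance by order — order 1: 1/1 normal; order 2: 1/11 normal; order 4: 0/5 normal; order 5: 1/1 normal; order 10: 3/3 normal; order 20: 1/1 normal.
Total normal subgroups: 7.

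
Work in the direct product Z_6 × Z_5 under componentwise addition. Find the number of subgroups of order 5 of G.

1

|G| = 30 and 5 | 30, so subgroups of order 5 are possible by Lagrange.
The subgroups of order 5 are: {(0,0), (0,1), (0,2), (0,3), (0,4)}.
So G has 1 subgroup of order 5.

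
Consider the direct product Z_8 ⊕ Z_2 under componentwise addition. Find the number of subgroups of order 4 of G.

|G| = 16 and 4 | 16, so subgroups of order 4 are possible by Lagrange.
The subgroups of order 4 are: {(0,0), (0,1), (4,0), (4,1)}; {(0,0), (2,0), (4,0), (6,0)}; {(0,0), (2,1), (4,0), (6,1)}.
So G has 3 subgroups of order 4.

3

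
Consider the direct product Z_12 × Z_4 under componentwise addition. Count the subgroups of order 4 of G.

7

|G| = 48 and 4 | 48, so subgroups of order 4 are possible by Lagrange.
The subgroups of order 4 are: {(0,0), (0,1), (0,2), (0,3)}; {(0,0), (0,2), (6,0), (6,2)}; {(0,0), (0,2), (6,1), (6,3)}; {(0,0), (3,0), (6,0), (9,0)}; … (7 in all).
So G has 7 subgroups of order 4.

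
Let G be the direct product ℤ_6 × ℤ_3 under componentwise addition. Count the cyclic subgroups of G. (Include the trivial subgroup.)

Group the elements of G by the cyclic subgroup they generate; each cyclic subgroup of order d accounts for φ(d) elements.
Cyclic subgroups by order — order 1: 1; order 2: 1; order 3: 4; order 6: 4.
Total: 10.

10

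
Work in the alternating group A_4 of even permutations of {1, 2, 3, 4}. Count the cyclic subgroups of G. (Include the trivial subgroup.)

8

Group the elements of G by the cyclic subgroup they generate; each cyclic subgroup of order d accounts for φ(d) elements.
Cyclic subgroups by order — order 1: 1; order 2: 3; order 3: 4.
Total: 8.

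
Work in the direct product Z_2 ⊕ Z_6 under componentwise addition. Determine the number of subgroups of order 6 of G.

3

|G| = 12 and 6 | 12, so subgroups of order 6 are possible by Lagrange.
The subgroups of order 6 are: {(0,0), (0,1), (0,2), (0,3), (0,4), (0,5)}; {(0,0), (0,2), (0,4), (1,0), (1,2), (1,4)}; {(0,0), (0,2), (0,4), (1,1), (1,3), (1,5)}.
So G has 3 subgroups of order 6.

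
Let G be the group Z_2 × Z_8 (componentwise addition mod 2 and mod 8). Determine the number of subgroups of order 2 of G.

|G| = 16 and 2 | 16, so subgroups of order 2 are possible by Lagrange.
The subgroups of order 2 are: {(0,0), (0,4)}; {(0,0), (1,0)}; {(0,0), (1,4)}.
So G has 3 subgroups of order 2.

3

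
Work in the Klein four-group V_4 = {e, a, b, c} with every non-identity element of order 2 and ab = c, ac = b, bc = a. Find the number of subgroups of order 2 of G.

3

|G| = 4 and 2 | 4, so subgroups of order 2 are possible by Lagrange.
The subgroups of order 2 are: {e, a}; {e, b}; {e, c}.
So G has 3 subgroups of order 2.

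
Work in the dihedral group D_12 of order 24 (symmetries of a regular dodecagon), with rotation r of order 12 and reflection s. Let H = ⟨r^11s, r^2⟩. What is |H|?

12

|⟨r^11s⟩| = 2 and |⟨r^2⟩| = 6, so |H| is a multiple of lcm(2, 6) = 6 and divides |G| = 24.
Closing under the operation: H = {e, r^2, r^4, r^6, r^8, r^10, rs, r^3s, r^5s, r^7s, r^9s, r^11s}, so |H| = 12.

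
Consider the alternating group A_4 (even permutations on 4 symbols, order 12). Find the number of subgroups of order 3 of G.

4

|G| = 12 and 3 | 12, so subgroups of order 3 are possible by Lagrange.
The subgroups of order 3 are: {e, (1 2 3), (1 3 2)}; {e, (1 2 4), (1 4 2)}; {e, (1 3 4), (1 4 3)}; {e, (2 3 4), (2 4 3)}.
So G has 4 subgroups of order 3.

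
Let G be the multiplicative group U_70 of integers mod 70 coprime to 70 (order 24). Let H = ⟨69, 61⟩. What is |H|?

|⟨69⟩| = 2 and |⟨61⟩| = 6, so |H| is a multiple of lcm(2, 6) = 6 and divides |G| = 24.
Closing under the operation: H = {1, 9, 11, 19, 29, 31, 39, 41, 51, 59, 61, 69}, so |H| = 12.

12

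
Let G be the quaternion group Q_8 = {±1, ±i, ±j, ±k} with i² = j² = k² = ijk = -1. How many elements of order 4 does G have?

6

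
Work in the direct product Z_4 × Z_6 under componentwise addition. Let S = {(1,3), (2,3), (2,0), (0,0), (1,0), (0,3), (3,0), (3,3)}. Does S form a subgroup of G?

Yes

|S| = 8 divides |G| = 24, consistent with Lagrange.
S contains the identity, every element's inverse is in S, and S is closed under +: it is a subgroup.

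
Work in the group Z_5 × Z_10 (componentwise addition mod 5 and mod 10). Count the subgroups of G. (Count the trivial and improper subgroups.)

|G| = 50, so by Lagrange every subgroup order divides 50. Divisors: 1, 2, 5, 10, 25, 50.
Subgroups by order — order 1: 1; order 2: 1; order 5: 6; order 10: 6; order 25: 1; order 50: 1.
Total: 1 + 1 + 6 + 6 + 1 + 1 = 16.

16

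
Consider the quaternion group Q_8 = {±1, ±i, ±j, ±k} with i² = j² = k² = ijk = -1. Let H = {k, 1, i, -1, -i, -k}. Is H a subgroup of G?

No

|H| = 6 does not divide |G| = 8, so by Lagrange H is not a subgroup.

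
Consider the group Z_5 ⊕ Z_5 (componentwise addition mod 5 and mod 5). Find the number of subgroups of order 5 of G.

6

|G| = 25 and 5 | 25, so subgroups of order 5 are possible by Lagrange.
The subgroups of order 5 are: {(0,0), (0,1), (0,2), (0,3), (0,4)}; {(0,0), (1,0), (2,0), (3,0), (4,0)}; {(0,0), (1,1), (2,2), (3,3), (4,4)}; {(0,0), (1,2), (2,4), (3,1), (4,3)}; … (6 in all).
So G has 6 subgroups of order 5.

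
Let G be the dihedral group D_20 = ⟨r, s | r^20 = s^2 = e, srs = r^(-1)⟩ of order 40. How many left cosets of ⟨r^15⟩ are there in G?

|⟨r^15⟩| = 4 and |G| = 40.
By Lagrange, [G : H] = |G|/|H| = 40/4 = 10.

10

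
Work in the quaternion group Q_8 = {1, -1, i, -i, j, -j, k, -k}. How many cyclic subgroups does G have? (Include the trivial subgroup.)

5

Each element a generates a cyclic subgroup ⟨a⟩; distinct elements may generate the same one (a cyclic group of order d has φ(d) generators).
Cyclic subgroups by order — order 1: 1; order 2: 1; order 4: 3.
Total: 5.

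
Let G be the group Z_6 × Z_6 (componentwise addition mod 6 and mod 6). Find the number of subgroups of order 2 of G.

|G| = 36 and 2 | 36, so subgroups of order 2 are possible by Lagrange.
The subgroups of order 2 are: {(0,0), (0,3)}; {(0,0), (3,0)}; {(0,0), (3,3)}.
So G has 3 subgroups of order 2.

3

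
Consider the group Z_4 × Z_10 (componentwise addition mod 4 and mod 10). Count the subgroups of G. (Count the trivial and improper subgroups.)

|G| = 40, so by Lagrange every subgroup order divides 40. Divisors: 1, 2, 4, 5, 8, 10, 20, 40.
Subgroups by order — order 1: 1; order 2: 3; order 4: 3; order 5: 1; order 8: 1; order 10: 3; order 20: 3; order 40: 1.
Total: 1 + 3 + 3 + 1 + 1 + 3 + 3 + 1 = 16.

16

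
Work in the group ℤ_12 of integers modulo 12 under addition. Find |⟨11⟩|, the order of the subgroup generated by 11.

In ℤ_12, the order of an element a is n/gcd(a, n).
gcd(11, 12) = 1, so |⟨11⟩| = 12/1 = 12.

12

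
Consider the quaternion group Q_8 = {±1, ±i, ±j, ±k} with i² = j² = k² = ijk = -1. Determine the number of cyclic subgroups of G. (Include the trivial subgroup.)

5

Each element a generates a cyclic subgroup ⟨a⟩; distinct elements may generate the same one (a cyclic group of order d has φ(d) generators).
Cyclic subgroups by order — order 1: 1; order 2: 1; order 4: 3.
Total: 5.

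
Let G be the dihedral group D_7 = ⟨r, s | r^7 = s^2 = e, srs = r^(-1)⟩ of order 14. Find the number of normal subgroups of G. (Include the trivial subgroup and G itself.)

3

G has 10 subgroups. Checking conjugation-invariance by order — order 1: 1/1 normal; order 2: 0/7 normal; order 7: 1/1 normal; order 14: 1/1 normal.
Total normal subgroups: 3.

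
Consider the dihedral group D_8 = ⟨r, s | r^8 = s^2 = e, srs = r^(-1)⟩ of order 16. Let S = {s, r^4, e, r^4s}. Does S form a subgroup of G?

|S| = 4 divides |G| = 16, consistent with Lagrange.
S contains the identity, every element's inverse is in S, and S is closed under ·: it is a subgroup.

Yes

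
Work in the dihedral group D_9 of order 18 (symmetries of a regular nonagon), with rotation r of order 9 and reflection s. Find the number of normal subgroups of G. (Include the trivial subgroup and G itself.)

4

G has 16 subgroups. Checking conjugation-invariance by order — order 1: 1/1 normal; order 2: 0/9 normal; order 3: 1/1 normal; order 6: 0/3 normal; order 9: 1/1 normal; order 18: 1/1 normal.
Total normal subgroups: 4.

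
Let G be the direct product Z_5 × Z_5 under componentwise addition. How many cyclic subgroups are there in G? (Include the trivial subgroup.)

Each element a generates a cyclic subgroup ⟨a⟩; distinct elements may generate the same one (a cyclic group of order d has φ(d) generators).
Cyclic subgroups by order — order 1: 1; order 5: 6.
Total: 7.

7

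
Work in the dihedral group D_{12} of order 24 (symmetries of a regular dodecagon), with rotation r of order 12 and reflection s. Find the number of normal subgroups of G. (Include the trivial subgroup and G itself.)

G has 34 subgroups. Checking conjugation-invariance by order — order 1: 1/1 normal; order 2: 1/13 normal; order 3: 1/1 normal; order 4: 1/7 normal; order 6: 1/5 normal; order 8: 0/3 normal; order 12: 3/3 normal; order 24: 1/1 normal.
Total normal subgroups: 9.

9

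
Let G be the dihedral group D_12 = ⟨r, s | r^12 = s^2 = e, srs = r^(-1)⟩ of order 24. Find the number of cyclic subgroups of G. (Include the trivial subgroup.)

18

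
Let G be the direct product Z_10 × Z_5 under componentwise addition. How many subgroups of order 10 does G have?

6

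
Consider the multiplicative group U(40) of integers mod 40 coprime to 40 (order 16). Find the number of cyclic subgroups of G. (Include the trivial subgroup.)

Each element a generates a cyclic subgroup ⟨a⟩; distinct elements may generate the same one (a cyclic group of order d has φ(d) generators).
Cyclic subgroups by order — order 1: 1; order 2: 7; order 4: 4.
Total: 12.

12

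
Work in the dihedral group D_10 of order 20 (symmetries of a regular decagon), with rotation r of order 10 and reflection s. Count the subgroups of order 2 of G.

11

|G| = 20 and 2 | 20, so subgroups of order 2 are possible by Lagrange.
The subgroups of order 2 are: {e, r^2s}; {e, r^3s}; {e, r^4s}; {e, r^5}; … (11 in all).
So G has 11 subgroups of order 2.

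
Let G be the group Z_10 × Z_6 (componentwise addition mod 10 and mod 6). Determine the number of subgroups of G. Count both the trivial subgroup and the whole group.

|G| = 60, so by Lagrange every subgroup order divides 60. Divisors: 1, 2, 3, 4, 5, 6, 10, 12, 15, 20, 30, 60.
Subgroups by order — order 1: 1; order 2: 3; order 3: 1; order 4: 1; order 5: 1; order 6: 3; order 10: 3; order 12: 1; order 15: 1; order 20: 1; order 30: 3; order 60: 1.
Total: 1 + 3 + 1 + 1 + 1 + 3 + 3 + 1 + 1 + 1 + 3 + 1 = 20.

20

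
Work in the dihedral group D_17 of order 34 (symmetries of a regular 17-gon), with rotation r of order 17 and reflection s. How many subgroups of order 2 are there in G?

17

|G| = 34 and 2 | 34, so subgroups of order 2 are possible by Lagrange.
The subgroups of order 2 are: {e, r^10s}; {e, r^11s}; {e, r^12s}; {e, r^13s}; … (17 in all).
So G has 17 subgroups of order 2.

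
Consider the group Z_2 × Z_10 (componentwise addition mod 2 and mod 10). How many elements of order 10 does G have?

12

An element (a,b) has order lcm(ord(a), ord(b)); count pairs with lcm equal to 10.
Enumerating gives 12 such elements.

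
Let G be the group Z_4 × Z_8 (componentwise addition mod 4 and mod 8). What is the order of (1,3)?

8

The order of (1,3) in Z_4 × Z_8 is lcm(ord(1) in Z_4, ord(3) in Z_8).
ord(1) = 4 and ord(3) = 8, so |⟨(1,3)⟩| = lcm(4, 8) = 8.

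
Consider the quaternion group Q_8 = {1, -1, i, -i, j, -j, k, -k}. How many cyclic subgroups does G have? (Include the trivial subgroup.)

Group the elements of G by the cyclic subgroup they generate; each cyclic subgroup of order d accounts for φ(d) elements.
Cyclic subgroups by order — order 1: 1; order 2: 1; order 4: 3.
Total: 5.

5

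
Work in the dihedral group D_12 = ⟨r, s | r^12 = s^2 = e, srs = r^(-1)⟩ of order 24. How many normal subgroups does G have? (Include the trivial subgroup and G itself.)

G has 34 subgroups. Checking conjugation-invariance by order — order 1: 1/1 normal; order 2: 1/13 normal; order 3: 1/1 normal; order 4: 1/7 normal; order 6: 1/5 normal; order 8: 0/3 normal; order 12: 3/3 normal; order 24: 1/1 normal.
Total normal subgroups: 9.

9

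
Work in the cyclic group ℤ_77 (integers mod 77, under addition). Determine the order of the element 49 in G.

11

In ℤ_77, the order of an element a is n/gcd(a, n).
gcd(49, 77) = 7, so |⟨49⟩| = 77/7 = 11.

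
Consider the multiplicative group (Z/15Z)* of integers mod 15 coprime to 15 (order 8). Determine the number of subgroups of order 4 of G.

3

|G| = 8 and 4 | 8, so subgroups of order 4 are possible by Lagrange.
The subgroups of order 4 are: {1, 4, 11, 14}; {1, 4, 7, 13}; {1, 2, 4, 8}.
So G has 3 subgroups of order 4.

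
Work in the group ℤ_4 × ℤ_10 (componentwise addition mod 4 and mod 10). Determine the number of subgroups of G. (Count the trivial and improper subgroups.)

|G| = 40, so by Lagrange every subgroup order divides 40. Divisors: 1, 2, 4, 5, 8, 10, 20, 40.
Subgroups by order — order 1: 1; order 2: 3; order 4: 3; order 5: 1; order 8: 1; order 10: 3; order 20: 3; order 40: 1.
Total: 1 + 3 + 3 + 1 + 1 + 3 + 3 + 1 = 16.

16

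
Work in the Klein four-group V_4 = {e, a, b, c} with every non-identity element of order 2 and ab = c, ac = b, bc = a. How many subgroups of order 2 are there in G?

3

|G| = 4 and 2 | 4, so subgroups of order 2 are possible by Lagrange.
The subgroups of order 2 are: {e, a}; {e, b}; {e, c}.
So G has 3 subgroups of order 2.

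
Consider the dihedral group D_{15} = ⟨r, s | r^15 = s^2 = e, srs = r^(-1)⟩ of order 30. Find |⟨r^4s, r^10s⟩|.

|⟨r^4s⟩| = 2 and |⟨r^10s⟩| = 2, so |H| is a multiple of lcm(2, 2) = 2 and divides |G| = 30.
Closing under the operation: H = {e, r^3, r^6, r^9, r^12, rs, r^4s, r^7s, r^10s, r^13s}, so |H| = 10.

10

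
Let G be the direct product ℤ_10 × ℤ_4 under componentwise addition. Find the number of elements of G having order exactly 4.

4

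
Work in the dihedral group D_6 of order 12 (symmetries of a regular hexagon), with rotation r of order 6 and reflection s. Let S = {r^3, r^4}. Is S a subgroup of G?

The identity e ∉ S, so S is not a subgroup.

No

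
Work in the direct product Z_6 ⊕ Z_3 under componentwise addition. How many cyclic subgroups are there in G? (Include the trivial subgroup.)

A cyclic subgroup of order d is generated by each of its φ(d) elements of order d, so the cyclic subgroups of order d number (#elements of order d)/φ(d).
Cyclic subgroups by order — order 1: 1; order 2: 1; order 3: 4; order 6: 4.
Total: 10.

10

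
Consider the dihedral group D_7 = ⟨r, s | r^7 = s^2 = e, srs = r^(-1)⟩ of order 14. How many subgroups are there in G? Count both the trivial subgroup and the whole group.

10

|G| = 14, so by Lagrange every subgroup order divides 14. Divisors: 1, 2, 7, 14.
Subgroups by order — order 1: 1; order 2: 7; order 7: 1; order 14: 1.
Total: 1 + 7 + 1 + 1 = 10.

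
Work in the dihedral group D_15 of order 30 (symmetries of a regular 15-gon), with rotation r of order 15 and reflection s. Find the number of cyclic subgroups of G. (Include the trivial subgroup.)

Each element a generates a cyclic subgroup ⟨a⟩; distinct elements may generate the same one (a cyclic group of order d has φ(d) generators).
Cyclic subgroups by order — order 1: 1; order 2: 15; order 3: 1; order 5: 1; order 15: 1.
Total: 19.

19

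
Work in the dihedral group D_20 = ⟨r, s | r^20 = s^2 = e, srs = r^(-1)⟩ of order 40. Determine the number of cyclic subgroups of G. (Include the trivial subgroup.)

26

A cyclic subgroup of order d is generated by each of its φ(d) elements of order d, so the cyclic subgroups of order d number (#elements of order d)/φ(d).
Cyclic subgroups by order — order 1: 1; order 2: 21; order 4: 1; order 5: 1; order 10: 1; order 20: 1.
Total: 26.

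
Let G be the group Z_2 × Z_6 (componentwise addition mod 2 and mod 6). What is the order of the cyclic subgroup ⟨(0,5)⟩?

6

The order of (0,5) in Z_2 × Z_6 is lcm(ord(0) in Z_2, ord(5) in Z_6).
ord(0) = 1 and ord(5) = 6, so |⟨(0,5)⟩| = lcm(1, 6) = 6.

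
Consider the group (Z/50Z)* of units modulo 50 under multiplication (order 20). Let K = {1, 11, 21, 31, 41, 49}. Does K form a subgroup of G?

No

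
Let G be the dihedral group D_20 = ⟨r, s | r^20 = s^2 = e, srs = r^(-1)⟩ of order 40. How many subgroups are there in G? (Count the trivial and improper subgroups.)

48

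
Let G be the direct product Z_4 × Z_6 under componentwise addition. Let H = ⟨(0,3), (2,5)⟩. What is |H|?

12

|⟨(0,3)⟩| = 2 and |⟨(2,5)⟩| = 6, so |H| is a multiple of lcm(2, 6) = 6 and divides |G| = 24.
Closing under the operation: H = {(0,0), (0,1), (0,2), (0,3), (0,4), (0,5), (2,0), (2,1), (2,2), (2,3), (2,4), (2,5)}, so |H| = 12.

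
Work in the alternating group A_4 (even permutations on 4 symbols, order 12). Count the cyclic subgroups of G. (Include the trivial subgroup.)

A cyclic subgroup of order d is generated by each of its φ(d) elements of order d, so the cyclic subgroups of order d number (#elements of order d)/φ(d).
Cyclic subgroups by order — order 1: 1; order 2: 3; order 3: 4.
Total: 8.

8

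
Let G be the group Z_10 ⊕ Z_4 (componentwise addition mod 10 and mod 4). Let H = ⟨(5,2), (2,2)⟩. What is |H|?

|⟨(5,2)⟩| = 2 and |⟨(2,2)⟩| = 10, so |H| is a multiple of lcm(2, 10) = 10 and divides |G| = 40.
Closing under the operation: H = {(0,0), (0,2), (1,0), (1,2), (2,0), (2,2), (3,0), (3,2), (4,0), (4,2), (5,0), (5,2), (6,0), (6,2), (7,0), (7,2), (8,0), (8,2), (9,0), (9,2)}, so |H| = 20.

20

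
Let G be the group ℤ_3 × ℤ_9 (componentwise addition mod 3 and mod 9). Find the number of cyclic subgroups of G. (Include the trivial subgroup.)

8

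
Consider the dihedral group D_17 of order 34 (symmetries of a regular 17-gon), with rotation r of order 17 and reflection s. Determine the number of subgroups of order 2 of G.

17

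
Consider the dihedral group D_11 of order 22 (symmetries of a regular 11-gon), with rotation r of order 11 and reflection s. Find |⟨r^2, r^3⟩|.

|⟨r^2⟩| = 11 and |⟨r^3⟩| = 11, so |H| is a multiple of lcm(11, 11) = 11 and divides |G| = 22.
Closing under the operation: H = {e, r, r^2, r^3, r^4, r^5, r^6, r^7, r^8, r^9, r^10}, so |H| = 11.

11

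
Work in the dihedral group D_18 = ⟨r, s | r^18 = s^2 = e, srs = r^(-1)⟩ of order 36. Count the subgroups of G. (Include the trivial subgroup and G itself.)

|G| = 36, so by Lagrange every subgroup order divides 36. Divisors: 1, 2, 3, 4, 6, 9, 12, 18, 36.
Subgroups by order — order 1: 1; order 2: 19; order 3: 1; order 4: 9; order 6: 7; order 9: 1; order 12: 3; order 18: 3; order 36: 1.
Total: 1 + 19 + 1 + 9 + 7 + 1 + 3 + 3 + 1 = 45.

45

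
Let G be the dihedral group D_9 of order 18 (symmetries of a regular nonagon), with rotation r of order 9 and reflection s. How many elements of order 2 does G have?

9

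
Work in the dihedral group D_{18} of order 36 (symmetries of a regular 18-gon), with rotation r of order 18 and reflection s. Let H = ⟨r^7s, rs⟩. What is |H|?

6

|⟨r^7s⟩| = 2 and |⟨rs⟩| = 2, so |H| is a multiple of lcm(2, 2) = 2 and divides |G| = 36.
Closing under the operation: H = {e, r^6, r^12, rs, r^7s, r^13s}, so |H| = 6.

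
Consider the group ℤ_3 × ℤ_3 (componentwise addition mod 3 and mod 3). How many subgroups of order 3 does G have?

4

|G| = 9 and 3 | 9, so subgroups of order 3 are possible by Lagrange.
The subgroups of order 3 are: {(0,0), (0,1), (0,2)}; {(0,0), (1,0), (2,0)}; {(0,0), (1,1), (2,2)}; {(0,0), (1,2), (2,1)}.
So G has 4 subgroups of order 3.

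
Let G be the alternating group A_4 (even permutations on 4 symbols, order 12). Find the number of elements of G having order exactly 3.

8

The elements of order 3 are: (2 3 4), (2 4 3), (1 2 3), (1 2 4), (1 3 2), (1 3 4), (1 4 2), (1 4 3).
That's 8.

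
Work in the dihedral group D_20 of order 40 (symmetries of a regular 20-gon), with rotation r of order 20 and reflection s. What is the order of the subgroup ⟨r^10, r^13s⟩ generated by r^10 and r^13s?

|⟨r^10⟩| = 2 and |⟨r^13s⟩| = 2, so |H| is a multiple of lcm(2, 2) = 2 and divides |G| = 40.
Closing under the operation: H = {e, r^10, r^3s, r^13s}, so |H| = 4.

4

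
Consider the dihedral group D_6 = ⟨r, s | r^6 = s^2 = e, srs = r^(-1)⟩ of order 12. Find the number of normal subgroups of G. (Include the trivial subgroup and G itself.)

G has 16 subgroups. Checking conjugation-invariance by order — order 1: 1/1 normal; order 2: 1/7 normal; order 3: 1/1 normal; order 4: 0/3 normal; order 6: 3/3 normal; order 12: 1/1 normal.
Total normal subgroups: 7.

7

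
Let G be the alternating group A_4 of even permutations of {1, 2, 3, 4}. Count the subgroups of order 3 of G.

4

|G| = 12 and 3 | 12, so subgroups of order 3 are possible by Lagrange.
The subgroups of order 3 are: {e, (1 2 3), (1 3 2)}; {e, (1 2 4), (1 4 2)}; {e, (1 3 4), (1 4 3)}; {e, (2 3 4), (2 4 3)}.
So G has 4 subgroups of order 3.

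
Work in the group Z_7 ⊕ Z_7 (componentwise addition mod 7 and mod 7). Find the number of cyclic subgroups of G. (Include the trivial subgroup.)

9

A cyclic subgroup of order d is generated by each of its φ(d) elements of order d, so the cyclic subgroups of order d number (#elements of order d)/φ(d).
Cyclic subgroups by order — order 1: 1; order 7: 8.
Total: 9.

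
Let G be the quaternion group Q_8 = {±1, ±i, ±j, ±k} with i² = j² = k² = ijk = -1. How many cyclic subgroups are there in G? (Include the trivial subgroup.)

Group the elements of G by the cyclic subgroup they generate; each cyclic subgroup of order d accounts for φ(d) elements.
Cyclic subgroups by order — order 1: 1; order 2: 1; order 4: 3.
Total: 5.

5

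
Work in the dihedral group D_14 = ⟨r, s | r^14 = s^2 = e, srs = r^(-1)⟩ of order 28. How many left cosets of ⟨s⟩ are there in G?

14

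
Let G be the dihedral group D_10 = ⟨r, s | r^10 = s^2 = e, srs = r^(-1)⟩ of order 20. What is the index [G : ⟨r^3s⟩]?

10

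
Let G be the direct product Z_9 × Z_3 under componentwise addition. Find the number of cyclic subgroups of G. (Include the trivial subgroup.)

Group the elements of G by the cyclic subgroup they generate; each cyclic subgroup of order d accounts for φ(d) elements.
Cyclic subgroups by order — order 1: 1; order 3: 4; order 9: 3.
Total: 8.

8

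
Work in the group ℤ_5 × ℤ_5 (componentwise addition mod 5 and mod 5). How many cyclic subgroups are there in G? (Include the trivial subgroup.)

Each element a generates a cyclic subgroup ⟨a⟩; distinct elements may generate the same one (a cyclic group of order d has φ(d) generators).
Cyclic subgroups by order — order 1: 1; order 5: 6.
Total: 7.

7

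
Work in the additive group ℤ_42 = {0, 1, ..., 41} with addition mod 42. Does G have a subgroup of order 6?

Yes

6 | 42. A subgroup of order 6 is {0, 7, 14, 21, 28, 35}.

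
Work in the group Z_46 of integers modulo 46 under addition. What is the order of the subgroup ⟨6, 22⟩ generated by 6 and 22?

23

|⟨6⟩| = 23 and |⟨22⟩| = 23, so |H| is a multiple of lcm(23, 23) = 23 and divides |G| = 46.
Closing under the operation: H = {0, 2, 4, 6, 8, 10, 12, 14, 16, 18, 20, 22, 24, 26, 28, 30, 32, 34, 36, 38, 40, 42, 44}, so |H| = 23.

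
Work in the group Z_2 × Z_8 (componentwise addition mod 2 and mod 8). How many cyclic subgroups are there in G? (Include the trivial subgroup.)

Group the elements of G by the cyclic subgroup they generate; each cyclic subgroup of order d accounts for φ(d) elements.
Cyclic subgroups by order — order 1: 1; order 2: 3; order 4: 2; order 8: 2.
Total: 8.

8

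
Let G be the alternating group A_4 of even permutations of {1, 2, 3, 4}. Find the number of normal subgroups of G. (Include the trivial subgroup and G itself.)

G has 10 subgroups. Checking conjugation-invariance by order — order 1: 1/1 normal; order 2: 0/3 normal; order 3: 0/4 normal; order 4: 1/1 normal; order 12: 1/1 normal.
Total normal subgroups: 3.

3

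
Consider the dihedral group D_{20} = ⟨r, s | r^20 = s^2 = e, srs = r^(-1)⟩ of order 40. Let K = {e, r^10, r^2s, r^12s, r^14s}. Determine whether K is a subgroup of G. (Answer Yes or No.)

Closure fails: r^12s · r^14s = r^18 ∉ K. So K is not a subgroup.

No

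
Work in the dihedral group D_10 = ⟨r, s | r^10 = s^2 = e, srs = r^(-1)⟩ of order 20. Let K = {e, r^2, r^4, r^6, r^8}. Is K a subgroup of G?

|K| = 5 divides |G| = 20, consistent with Lagrange.
K contains the identity, every element's inverse is in K, and K is closed under ·: it is a subgroup.
In fact K = ⟨r^4⟩.

Yes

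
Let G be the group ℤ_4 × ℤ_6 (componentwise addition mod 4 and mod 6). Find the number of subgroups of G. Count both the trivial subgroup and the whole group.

16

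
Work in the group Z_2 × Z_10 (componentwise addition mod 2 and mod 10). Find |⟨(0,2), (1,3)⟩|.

10

|⟨(0,2)⟩| = 5 and |⟨(1,3)⟩| = 10, so |H| is a multiple of lcm(5, 10) = 10 and divides |G| = 20.
Closing under the operation: H = {(0,0), (0,2), (0,4), (0,6), (0,8), (1,1), (1,3), (1,5), (1,7), (1,9)}, so |H| = 10.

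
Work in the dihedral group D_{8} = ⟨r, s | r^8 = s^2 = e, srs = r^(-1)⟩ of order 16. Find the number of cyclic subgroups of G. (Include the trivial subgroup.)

12

Each element a generates a cyclic subgroup ⟨a⟩; distinct elements may generate the same one (a cyclic group of order d has φ(d) generators).
Cyclic subgroups by order — order 1: 1; order 2: 9; order 4: 1; order 8: 1.
Total: 12.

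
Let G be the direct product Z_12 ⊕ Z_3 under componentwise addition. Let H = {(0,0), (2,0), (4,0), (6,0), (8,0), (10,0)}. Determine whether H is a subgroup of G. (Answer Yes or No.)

|H| = 6 divides |G| = 36, consistent with Lagrange.
H contains the identity, every element's inverse is in H, and H is closed under +: it is a subgroup.
In fact H = ⟨(10,0)⟩.

Yes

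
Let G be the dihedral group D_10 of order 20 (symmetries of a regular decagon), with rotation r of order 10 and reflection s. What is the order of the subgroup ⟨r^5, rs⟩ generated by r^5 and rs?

|⟨r^5⟩| = 2 and |⟨rs⟩| = 2, so |H| is a multiple of lcm(2, 2) = 2 and divides |G| = 20.
Closing under the operation: H = {e, r^5, rs, r^6s}, so |H| = 4.

4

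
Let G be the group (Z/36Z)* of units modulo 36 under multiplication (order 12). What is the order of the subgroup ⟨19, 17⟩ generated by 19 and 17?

|⟨19⟩| = 2 and |⟨17⟩| = 2, so |H| is a multiple of lcm(2, 2) = 2 and divides |G| = 12.
Closing under the operation: H = {1, 17, 19, 35}, so |H| = 4.

4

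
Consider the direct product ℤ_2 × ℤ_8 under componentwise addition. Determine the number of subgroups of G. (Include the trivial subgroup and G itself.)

|G| = 16, so by Lagrange every subgroup order divides 16. Divisors: 1, 2, 4, 8, 16.
Subgroups by order — order 1: 1; order 2: 3; order 4: 3; order 8: 3; order 16: 1.
Total: 1 + 3 + 3 + 3 + 1 = 11.

11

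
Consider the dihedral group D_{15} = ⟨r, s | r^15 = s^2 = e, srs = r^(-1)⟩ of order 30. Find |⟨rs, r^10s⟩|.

10

|⟨rs⟩| = 2 and |⟨r^10s⟩| = 2, so |H| is a multiple of lcm(2, 2) = 2 and divides |G| = 30.
Closing under the operation: H = {e, r^3, r^6, r^9, r^12, rs, r^4s, r^7s, r^10s, r^13s}, so |H| = 10.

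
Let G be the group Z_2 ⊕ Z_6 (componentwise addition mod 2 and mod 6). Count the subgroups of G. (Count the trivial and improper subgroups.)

|G| = 12, so by Lagrange every subgroup order divides 12. Divisors: 1, 2, 3, 4, 6, 12.
Subgroups by order — order 1: 1; order 2: 3; order 3: 1; order 4: 1; order 6: 3; order 12: 1.
Total: 1 + 3 + 1 + 1 + 3 + 1 = 10.

10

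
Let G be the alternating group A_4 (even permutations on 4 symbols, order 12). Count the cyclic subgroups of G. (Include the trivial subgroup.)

A cyclic subgroup of order d is generated by each of its φ(d) elements of order d, so the cyclic subgroups of order d number (#elements of order d)/φ(d).
Cyclic subgroups by order — order 1: 1; order 2: 3; order 3: 4.
Total: 8.

8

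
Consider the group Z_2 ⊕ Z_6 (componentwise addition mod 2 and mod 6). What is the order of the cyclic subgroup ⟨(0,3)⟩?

The order of (0,3) in Z_2 × Z_6 is lcm(ord(0) in Z_2, ord(3) in Z_6).
ord(0) = 1 and ord(3) = 2, so |⟨(0,3)⟩| = lcm(1, 2) = 2.

2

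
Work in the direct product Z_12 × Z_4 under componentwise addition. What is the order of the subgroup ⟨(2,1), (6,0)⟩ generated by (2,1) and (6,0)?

|⟨(2,1)⟩| = 12 and |⟨(6,0)⟩| = 2, so |H| is a multiple of lcm(12, 2) = 12 and divides |G| = 48.
Closing under the operation: H = {(0,0), (0,1), (0,2), (0,3), (2,0), (2,1), (2,2), (2,3), (4,0), (4,1), (4,2), (4,3), (6,0), (6,1), (6,2), (6,3), (8,0), (8,1), (8,2), (8,3), (10,0), (10,1), (10,2), (10,3)}, so |H| = 24.

24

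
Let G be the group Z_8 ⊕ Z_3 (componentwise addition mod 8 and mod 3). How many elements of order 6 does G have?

2

An element (a,b) has order lcm(ord(a), ord(b)); count pairs with lcm equal to 6.
Enumerating gives 2 such elements.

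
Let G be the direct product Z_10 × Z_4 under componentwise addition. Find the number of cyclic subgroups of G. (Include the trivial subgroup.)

12

Group the elements of G by the cyclic subgroup they generate; each cyclic subgroup of order d accounts for φ(d) elements.
Cyclic subgroups by order — order 1: 1; order 2: 3; order 4: 2; order 5: 1; order 10: 3; order 20: 2.
Total: 12.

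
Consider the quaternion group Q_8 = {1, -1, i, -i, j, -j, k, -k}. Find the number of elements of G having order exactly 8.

0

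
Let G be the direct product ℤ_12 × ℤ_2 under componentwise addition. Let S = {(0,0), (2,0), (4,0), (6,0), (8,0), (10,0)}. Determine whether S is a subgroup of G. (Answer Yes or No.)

|S| = 6 divides |G| = 24, consistent with Lagrange.
S contains the identity, every element's inverse is in S, and S is closed under +: it is a subgroup.
In fact S = ⟨(10,0)⟩.

Yes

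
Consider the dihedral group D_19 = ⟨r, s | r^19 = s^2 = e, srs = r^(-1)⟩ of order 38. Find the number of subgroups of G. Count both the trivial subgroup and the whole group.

22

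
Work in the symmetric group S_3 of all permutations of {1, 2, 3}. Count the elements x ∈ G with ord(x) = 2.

3

The elements of order 2 are: (2 3), (1 2), (1 3).
That's 3.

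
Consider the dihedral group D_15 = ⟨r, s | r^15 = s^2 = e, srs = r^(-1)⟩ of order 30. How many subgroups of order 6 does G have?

|G| = 30 and 6 | 30, so subgroups of order 6 are possible by Lagrange.
The subgroups of order 6 are: {e, r^5, r^10, s, r^5s, r^10s}; {e, r^5, r^10, rs, r^6s, r^11s}; {e, r^5, r^10, r^2s, r^7s, r^12s}; {e, r^5, r^10, r^3s, r^8s, r^13s}; … (5 in all).
So G has 5 subgroups of order 6.

5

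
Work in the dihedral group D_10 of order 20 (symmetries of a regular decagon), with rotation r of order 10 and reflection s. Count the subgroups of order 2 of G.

|G| = 20 and 2 | 20, so subgroups of order 2 are possible by Lagrange.
The subgroups of order 2 are: {e, r^2s}; {e, r^3s}; {e, r^4s}; {e, r^5}; … (11 in all).
So G has 11 subgroups of order 2.

11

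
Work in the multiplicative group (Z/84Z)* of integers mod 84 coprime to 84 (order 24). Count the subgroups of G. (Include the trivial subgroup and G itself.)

32

|G| = 24, so by Lagrange every subgroup order divides 24. Divisors: 1, 2, 3, 4, 6, 8, 12, 24.
Subgroups by order — order 1: 1; order 2: 7; order 3: 1; order 4: 7; order 6: 7; order 8: 1; order 12: 7; order 24: 1.
Total: 1 + 7 + 1 + 7 + 7 + 1 + 7 + 1 = 32.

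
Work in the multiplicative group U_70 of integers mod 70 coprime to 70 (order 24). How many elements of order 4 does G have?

4

The elements of order 4 are: 13, 27, 43, 57.
That's 4.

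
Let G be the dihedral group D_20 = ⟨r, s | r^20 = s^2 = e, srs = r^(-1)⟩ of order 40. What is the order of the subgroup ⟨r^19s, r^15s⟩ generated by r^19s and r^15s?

|⟨r^19s⟩| = 2 and |⟨r^15s⟩| = 2, so |H| is a multiple of lcm(2, 2) = 2 and divides |G| = 40.
Closing under the operation: H = {e, r^4, r^8, r^12, r^16, r^3s, r^7s, r^11s, r^15s, r^19s}, so |H| = 10.

10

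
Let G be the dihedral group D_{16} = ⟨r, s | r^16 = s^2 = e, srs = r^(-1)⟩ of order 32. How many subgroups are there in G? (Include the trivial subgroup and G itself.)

36

|G| = 32, so by Lagrange every subgroup order divides 32. Divisors: 1, 2, 4, 8, 16, 32.
Subgroups by order — order 1: 1; order 2: 17; order 4: 9; order 8: 5; order 16: 3; order 32: 1.
Total: 1 + 17 + 9 + 5 + 3 + 1 = 36.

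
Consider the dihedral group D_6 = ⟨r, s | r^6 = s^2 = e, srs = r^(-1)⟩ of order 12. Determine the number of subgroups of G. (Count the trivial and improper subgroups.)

16

|G| = 12, so by Lagrange every subgroup order divides 12. Divisors: 1, 2, 3, 4, 6, 12.
Subgroups by order — order 1: 1; order 2: 7; order 3: 1; order 4: 3; order 6: 3; order 12: 1.
Total: 1 + 7 + 1 + 3 + 3 + 1 = 16.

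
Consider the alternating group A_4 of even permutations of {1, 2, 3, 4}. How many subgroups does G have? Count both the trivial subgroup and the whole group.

10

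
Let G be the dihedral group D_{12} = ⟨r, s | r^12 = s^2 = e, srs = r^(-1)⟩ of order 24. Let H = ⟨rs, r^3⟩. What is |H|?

8

|⟨rs⟩| = 2 and |⟨r^3⟩| = 4, so |H| is a multiple of lcm(2, 4) = 4 and divides |G| = 24.
Closing under the operation: H = {e, r^3, r^6, r^9, rs, r^4s, r^7s, r^10s}, so |H| = 8.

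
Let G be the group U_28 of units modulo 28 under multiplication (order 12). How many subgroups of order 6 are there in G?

3

|G| = 12 and 6 | 12, so subgroups of order 6 are possible by Lagrange.
The subgroups of order 6 are: {1, 9, 11, 15, 23, 25}; {1, 5, 9, 13, 17, 25}; {1, 3, 9, 19, 25, 27}.
So G has 3 subgroups of order 6.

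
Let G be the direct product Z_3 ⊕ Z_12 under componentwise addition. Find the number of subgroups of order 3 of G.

|G| = 36 and 3 | 36, so subgroups of order 3 are possible by Lagrange.
The subgroups of order 3 are: {(0,0), (0,4), (0,8)}; {(0,0), (1,0), (2,0)}; {(0,0), (1,4), (2,8)}; {(0,0), (1,8), (2,4)}.
So G has 4 subgroups of order 3.

4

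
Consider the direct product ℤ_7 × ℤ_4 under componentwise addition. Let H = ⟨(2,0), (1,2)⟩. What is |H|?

|⟨(2,0)⟩| = 7 and |⟨(1,2)⟩| = 14, so |H| is a multiple of lcm(7, 14) = 14 and divides |G| = 28.
Closing under the operation: H = {(0,0), (0,2), (1,0), (1,2), (2,0), (2,2), (3,0), (3,2), (4,0), (4,2), (5,0), (5,2), (6,0), (6,2)}, so |H| = 14.

14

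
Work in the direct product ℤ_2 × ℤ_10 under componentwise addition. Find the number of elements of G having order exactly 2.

3

An element (a,b) has order lcm(ord(a), ord(b)); count pairs with lcm equal to 2.
Enumerating gives 3 such elements.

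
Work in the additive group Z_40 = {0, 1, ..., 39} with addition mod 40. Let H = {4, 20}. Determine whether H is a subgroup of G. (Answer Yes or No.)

No

The identity 0 ∉ H, so H is not a subgroup.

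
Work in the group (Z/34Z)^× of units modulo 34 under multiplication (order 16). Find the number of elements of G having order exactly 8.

The elements of order 8 are: 9, 15, 19, 25.
That's 4.

4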